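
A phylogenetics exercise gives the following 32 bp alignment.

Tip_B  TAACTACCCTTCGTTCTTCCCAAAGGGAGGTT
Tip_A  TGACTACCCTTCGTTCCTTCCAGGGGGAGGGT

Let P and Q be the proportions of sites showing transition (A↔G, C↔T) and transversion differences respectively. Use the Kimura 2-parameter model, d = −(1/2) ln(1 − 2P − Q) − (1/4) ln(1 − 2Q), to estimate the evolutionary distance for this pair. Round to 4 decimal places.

Mismatches occur at site 2 (A/G, transition), site 17 (T/C, transition), site 19 (C/T, transition), site 23 (A/G, transition), site 24 (A/G, transition), site 31 (T/G, transversion).
Of the 6 differences, 5 transitions and 1 transversion over 32 sites: P = 5/32 = 0.156250, Q = 1/32 = 0.031250.
d = −0.5·ln(0.656250) − 0.25·ln(0.937500) = −0.5·(-0.421213) − 0.25·(-0.064539) = 0.2267.

0.2267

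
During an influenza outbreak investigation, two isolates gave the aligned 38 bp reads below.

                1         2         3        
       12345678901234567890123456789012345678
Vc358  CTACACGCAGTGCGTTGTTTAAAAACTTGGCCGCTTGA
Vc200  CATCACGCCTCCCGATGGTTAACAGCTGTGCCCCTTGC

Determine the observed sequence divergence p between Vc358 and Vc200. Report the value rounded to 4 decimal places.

Differing sites — 2:T/A; 3:A/T; 9:A/C; 10:G/T; 11:T/C; 12:G/C; 15:T/A; 18:T/G; 23:A/C; 25:A/G; 28:T/G; 29:G/T; 33:G/C; 38:A/C.
There are 14 differences over 38 sites, so p = 14/38 = 0.3684.

0.3684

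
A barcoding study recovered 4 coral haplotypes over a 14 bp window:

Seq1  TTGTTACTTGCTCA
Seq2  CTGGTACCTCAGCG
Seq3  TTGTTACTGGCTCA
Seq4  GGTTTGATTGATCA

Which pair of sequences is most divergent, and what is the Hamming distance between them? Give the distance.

Pairwise Hamming distances:
  Seq1 vs Seq2: 7
  Seq1 vs Seq3: 1
  Seq1 vs Seq4: 6
  Seq2 vs Seq3: 8
  Seq2 vs Seq4: 10
  Seq3 vs Seq4: 7
The largest is 10, between Seq2 and Seq4.

10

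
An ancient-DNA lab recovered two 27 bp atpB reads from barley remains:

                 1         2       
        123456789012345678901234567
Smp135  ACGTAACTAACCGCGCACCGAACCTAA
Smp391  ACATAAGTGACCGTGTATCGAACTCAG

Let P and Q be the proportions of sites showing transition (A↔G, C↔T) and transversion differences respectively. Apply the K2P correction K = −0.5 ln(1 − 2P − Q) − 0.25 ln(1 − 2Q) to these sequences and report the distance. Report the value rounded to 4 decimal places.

0.5159

Differing sites — 3:G/A (Ti); 7:C/G (Tv); 9:A/G (Ti); 14:C/T (Ti); 16:C/T (Ti); 18:C/T (Ti); 24:C/T (Ti); 25:T/C (Ti); 27:A/G (Ti).
Of the 9 differences, 8 transitions and 1 transversion over 27 sites: P = 8/27 = 0.296296, Q = 1/27 = 0.037037.
d = −0.5·ln(0.370371) − 0.25·ln(0.925926) = −0.5·(-0.993250) − 0.25·(-0.076961) = 0.5159.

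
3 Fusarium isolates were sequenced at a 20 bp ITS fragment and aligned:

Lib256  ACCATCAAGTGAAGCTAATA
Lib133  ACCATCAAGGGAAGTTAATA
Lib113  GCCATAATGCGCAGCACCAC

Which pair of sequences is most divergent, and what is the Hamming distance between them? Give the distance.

Pairwise Hamming distances:
  Lib256 vs Lib133: 2
  Lib256 vs Lib113: 10
  Lib133 vs Lib113: 11
The largest is 11, between Lib133 and Lib113.

11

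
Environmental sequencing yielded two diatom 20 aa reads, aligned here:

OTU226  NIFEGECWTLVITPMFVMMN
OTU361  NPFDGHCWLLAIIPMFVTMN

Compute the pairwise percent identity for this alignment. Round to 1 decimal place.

Mismatches occur at site 2 (I↔P), site 4 (E↔D), site 6 (E↔H), site 9 (T↔L), site 11 (V↔A), site 13 (T↔I), site 18 (M↔T).
13 of the 20 sites match, so the percent identity is 13/20 × 100 = 65.0%.

65.0%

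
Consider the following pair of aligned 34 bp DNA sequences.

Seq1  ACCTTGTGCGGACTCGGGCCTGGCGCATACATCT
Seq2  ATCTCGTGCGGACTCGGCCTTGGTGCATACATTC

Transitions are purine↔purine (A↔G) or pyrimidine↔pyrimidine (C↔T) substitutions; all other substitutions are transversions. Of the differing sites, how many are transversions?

1

The sequences differ at positions 2 (C/T, transition), 5 (T/C, transition), 18 (G/C, transversion), 20 (C/T, transition), 24 (C/T, transition), 33 (C/T, transition), 34 (T/C, transition).
Of the 7 differences, 6 transitions and 1 transversion, so the answer is 1.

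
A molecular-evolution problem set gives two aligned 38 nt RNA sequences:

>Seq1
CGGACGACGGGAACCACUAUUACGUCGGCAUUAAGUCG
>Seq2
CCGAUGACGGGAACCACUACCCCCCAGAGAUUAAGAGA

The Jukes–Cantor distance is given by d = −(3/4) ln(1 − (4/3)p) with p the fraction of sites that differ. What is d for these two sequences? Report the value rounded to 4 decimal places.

0.4568

Mismatches occur at site 2 (G/C), site 5 (C/U), site 20 (U/C), site 21 (U/C), site 22 (A/C), site 24 (G/C), site 25 (U/C), site 26 (C/A), site 28 (G/A), site 29 (C/G), site 36 (U/A), site 37 (C/G), site 38 (G/A).
p = 13/38 = 0.342105.
d = −0.75 · ln(1 − (4/3)·0.342105) = −0.75 · ln(0.543860) = −0.75 · (-0.609063) = 0.4568.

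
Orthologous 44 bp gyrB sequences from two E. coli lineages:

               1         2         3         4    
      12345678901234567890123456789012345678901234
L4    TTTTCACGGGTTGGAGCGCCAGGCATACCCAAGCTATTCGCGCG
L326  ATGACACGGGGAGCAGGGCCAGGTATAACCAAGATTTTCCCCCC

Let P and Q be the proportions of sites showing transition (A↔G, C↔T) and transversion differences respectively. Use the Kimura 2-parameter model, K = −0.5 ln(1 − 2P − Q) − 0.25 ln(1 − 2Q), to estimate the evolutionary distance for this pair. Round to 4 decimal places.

Differing sites — 1:T/A (Tv); 3:T/G (Tv); 4:T/A (Tv); 11:T/G (Tv); 12:T/A (Tv); 14:G/C (Tv); 17:C/G (Tv); 24:C/T (Ti); 28:C/A (Tv); 34:C/A (Tv); 36:A/T (Tv); 40:G/C (Tv); 42:G/C (Tv); 44:G/C (Tv).
Of the 14 differences, 1 transition and 13 transversions over 44 sites: P = 1/44 = 0.022727, Q = 13/44 = 0.295455.
d = −0.5·ln(0.659091) − 0.25·ln(0.409090) = −0.5·(-0.416894) − 0.25·(-0.893820) = 0.4319.

0.4319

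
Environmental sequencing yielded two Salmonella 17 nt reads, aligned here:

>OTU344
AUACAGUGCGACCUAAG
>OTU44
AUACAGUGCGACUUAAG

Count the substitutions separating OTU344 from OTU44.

1

Differing sites — 13:C/U.
That gives 1 mismatch out of 17 aligned sites, so the Hamming distance is 1.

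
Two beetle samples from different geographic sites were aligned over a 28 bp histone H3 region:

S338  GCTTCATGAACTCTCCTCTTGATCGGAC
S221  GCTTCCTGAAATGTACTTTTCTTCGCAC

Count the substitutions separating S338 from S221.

Mismatches occur at site 6 (A→C), site 11 (C→A), site 13 (C→G), site 15 (C→A), site 18 (C→T), site 21 (G→C), site 22 (A→T), site 26 (G→C).
That gives 8 mismatches out of 28 aligned sites, so the Hamming distance is 8.

8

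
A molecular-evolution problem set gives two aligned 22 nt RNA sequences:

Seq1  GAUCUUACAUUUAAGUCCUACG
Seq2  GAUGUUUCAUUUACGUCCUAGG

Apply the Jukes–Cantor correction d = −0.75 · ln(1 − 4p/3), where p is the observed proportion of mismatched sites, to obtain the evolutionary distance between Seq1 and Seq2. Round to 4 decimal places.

Differing sites — 4:C/G; 7:A/U; 14:A/C; 21:C/G.
p = 4/22 = 0.181818.
d = −0.75 · ln(1 − (4/3)·0.181818) = −0.75 · ln(0.757576) = −0.75 · (-0.277631) = 0.2082.

0.2082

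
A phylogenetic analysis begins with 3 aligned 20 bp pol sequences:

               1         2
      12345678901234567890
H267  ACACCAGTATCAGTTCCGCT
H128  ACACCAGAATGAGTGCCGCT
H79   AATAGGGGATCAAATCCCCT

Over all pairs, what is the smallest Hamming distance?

3

Pairwise Hamming distances:
  H267 vs H128: 3
  H267 vs H79: 9
  H128 vs H79: 11
The smallest is 3, between H267 and H128.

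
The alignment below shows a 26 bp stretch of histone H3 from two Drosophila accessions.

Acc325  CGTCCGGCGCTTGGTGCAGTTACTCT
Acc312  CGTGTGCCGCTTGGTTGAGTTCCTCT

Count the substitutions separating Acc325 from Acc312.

Mismatches occur at site 4 (C/G), site 5 (C/T), site 7 (G/C), site 16 (G/T), site 17 (C/G), site 22 (A/C).
That gives 6 mismatches out of 26 aligned sites, so the Hamming distance is 6.

6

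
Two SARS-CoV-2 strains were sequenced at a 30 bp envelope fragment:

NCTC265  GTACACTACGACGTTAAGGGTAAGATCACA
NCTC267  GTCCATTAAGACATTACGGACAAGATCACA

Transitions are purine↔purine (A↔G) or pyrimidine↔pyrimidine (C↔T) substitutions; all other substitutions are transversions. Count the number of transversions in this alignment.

The sequences differ at positions 3 (A/C, transversion), 6 (C/T, transition), 9 (C/A, transversion), 13 (G/A, transition), 17 (A/C, transversion), 20 (G/A, transition), 21 (T/C, transition).
Of the 7 differences, 4 transitions and 3 transversions, so the answer is 3.

3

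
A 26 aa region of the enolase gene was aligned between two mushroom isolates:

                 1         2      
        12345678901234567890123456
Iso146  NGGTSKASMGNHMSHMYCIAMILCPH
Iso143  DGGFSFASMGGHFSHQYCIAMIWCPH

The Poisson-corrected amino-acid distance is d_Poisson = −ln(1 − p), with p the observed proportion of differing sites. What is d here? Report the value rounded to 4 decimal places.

0.3137

Differing sites — 1:N/D; 4:T/F; 6:K/F; 11:N/G; 13:M/F; 16:M/Q; 23:L/W.
p = 7/26 = 0.269231.
d = −ln(1 − 0.269231) = −ln(0.730769) = 0.3137.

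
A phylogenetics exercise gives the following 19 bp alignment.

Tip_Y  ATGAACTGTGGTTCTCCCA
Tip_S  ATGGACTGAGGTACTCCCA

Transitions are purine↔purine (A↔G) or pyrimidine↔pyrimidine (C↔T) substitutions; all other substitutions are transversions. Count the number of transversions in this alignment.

2

The sequences differ at positions 4 (A/G, transition), 9 (T/A, transversion), 13 (T/A, transversion).
Of the 3 differences, 1 transition and 2 transversions, so the answer is 2.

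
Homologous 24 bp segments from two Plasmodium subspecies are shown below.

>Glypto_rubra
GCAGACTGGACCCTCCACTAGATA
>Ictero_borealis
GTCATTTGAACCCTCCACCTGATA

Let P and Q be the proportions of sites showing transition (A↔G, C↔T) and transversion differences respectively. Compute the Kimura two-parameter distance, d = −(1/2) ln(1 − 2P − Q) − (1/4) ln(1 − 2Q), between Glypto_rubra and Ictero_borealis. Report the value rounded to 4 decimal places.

Mismatches occur at site 2 (C/T, transition), site 3 (A/C, transversion), site 4 (G/A, transition), site 5 (A/T, transversion), site 6 (C/T, transition), site 9 (G/A, transition), site 19 (T/C, transition), site 20 (A/T, transversion).
Of the 8 differences, 5 transitions and 3 transversions over 24 sites: P = 5/24 = 0.208333, Q = 3/24 = 0.125000.
d = −0.5·ln(0.458334) − 0.25·ln(0.750000) = −0.5·(-0.780157) − 0.25·(-0.287682) = 0.4620.

0.4620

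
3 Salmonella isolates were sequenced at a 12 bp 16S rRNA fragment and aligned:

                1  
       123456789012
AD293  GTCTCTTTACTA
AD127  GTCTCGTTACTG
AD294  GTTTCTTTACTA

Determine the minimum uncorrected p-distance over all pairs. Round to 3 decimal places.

Pairwise Hamming distances:
  AD293 vs AD127: 2
  AD293 vs AD294: 1
  AD127 vs AD294: 3
The smallest is 1 mismatch, between AD293 and AD294; p = 1/12 = 0.083.

0.083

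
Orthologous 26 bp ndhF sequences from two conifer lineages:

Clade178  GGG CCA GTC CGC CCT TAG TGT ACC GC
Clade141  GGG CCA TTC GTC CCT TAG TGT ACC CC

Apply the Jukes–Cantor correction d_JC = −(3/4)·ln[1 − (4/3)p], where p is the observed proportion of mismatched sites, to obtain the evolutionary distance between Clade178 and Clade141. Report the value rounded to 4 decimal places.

0.1722

Differing sites — 7:G/T; 10:C/G; 11:G/T; 25:G/C.
p = 4/26 = 0.153846.
d = −0.75 · ln(1 − (4/3)·0.153846) = −0.75 · ln(0.794872) = −0.75 · (-0.229574) = 0.1722.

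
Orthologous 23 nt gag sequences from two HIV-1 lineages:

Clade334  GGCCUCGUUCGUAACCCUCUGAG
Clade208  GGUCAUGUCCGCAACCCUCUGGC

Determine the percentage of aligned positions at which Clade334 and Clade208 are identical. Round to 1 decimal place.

69.6%

The sequences differ at positions 3 (C/U), 5 (U/A), 6 (C/U), 9 (U/C), 12 (U/C), 22 (A/G), 23 (G/C).
16 of the 23 sites match, so the percent identity is 16/23 × 100 = 69.6%.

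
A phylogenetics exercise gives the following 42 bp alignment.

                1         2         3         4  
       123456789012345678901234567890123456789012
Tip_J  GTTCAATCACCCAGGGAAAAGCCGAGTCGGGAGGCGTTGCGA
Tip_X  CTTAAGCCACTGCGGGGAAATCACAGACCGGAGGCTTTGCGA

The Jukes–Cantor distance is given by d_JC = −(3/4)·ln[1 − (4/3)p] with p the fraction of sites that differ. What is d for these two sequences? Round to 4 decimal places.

The sequences differ at positions 1 (G/C), 4 (C/A), 6 (A/G), 7 (T/C), 11 (C/T), 12 (C/G), 13 (A/C), 17 (A/G), 21 (G/T), 23 (C/A), 24 (G/C), 27 (T/A), 29 (G/C), 36 (G/T).
p = 14/42 = 0.333333.
d = −0.75 · ln(1 − (4/3)·0.333333) = −0.75 · ln(0.555556) = −0.75 · (-0.587786) = 0.4408.

0.4408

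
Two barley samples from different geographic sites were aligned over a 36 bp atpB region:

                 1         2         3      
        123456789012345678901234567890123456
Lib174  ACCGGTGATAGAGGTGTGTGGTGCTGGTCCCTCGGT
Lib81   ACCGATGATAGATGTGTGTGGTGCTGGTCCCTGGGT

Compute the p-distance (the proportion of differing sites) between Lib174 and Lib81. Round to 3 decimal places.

Differing sites — 5:G/A; 13:G/T; 33:C/G.
There are 3 differences over 36 sites, so p = 3/36 = 0.083.

0.083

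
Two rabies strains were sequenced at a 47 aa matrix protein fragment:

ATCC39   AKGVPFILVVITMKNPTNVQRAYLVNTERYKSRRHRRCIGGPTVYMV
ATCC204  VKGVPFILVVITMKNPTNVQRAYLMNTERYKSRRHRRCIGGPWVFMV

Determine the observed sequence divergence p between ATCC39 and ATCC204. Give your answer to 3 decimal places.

Differing sites — 1:A/V; 25:V/M; 43:T/W; 45:Y/F.
There are 4 differences over 47 sites, so p = 4/47 = 0.085.

0.085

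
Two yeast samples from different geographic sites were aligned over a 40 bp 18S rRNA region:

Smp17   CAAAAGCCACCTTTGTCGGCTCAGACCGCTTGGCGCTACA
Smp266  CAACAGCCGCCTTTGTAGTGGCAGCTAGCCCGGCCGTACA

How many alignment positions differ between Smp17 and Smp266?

13

Mismatches occur at site 4 (A/C), site 9 (A/G), site 17 (C/A), site 19 (G/T), site 20 (C/G), site 21 (T/G), site 25 (A/C), site 26 (C/T), site 27 (C/A), site 30 (T/C), site 31 (T/C), site 35 (G/C), site 36 (C/G).
That gives 13 mismatches out of 40 aligned sites, so the Hamming distance is 13.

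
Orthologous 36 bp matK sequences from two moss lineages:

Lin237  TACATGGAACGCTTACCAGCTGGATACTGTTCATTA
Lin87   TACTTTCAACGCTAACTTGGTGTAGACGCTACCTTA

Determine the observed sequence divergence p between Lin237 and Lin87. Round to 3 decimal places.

0.361

The sequences differ at positions 4 (A/T), 6 (G/T), 7 (G/C), 14 (T/A), 17 (C/T), 18 (A/T), 20 (C/G), 23 (G/T), 25 (T/G), 28 (T/G), 29 (G/C), 31 (T/A), 33 (A/C).
There are 13 differences over 36 sites, so p = 13/36 = 0.361.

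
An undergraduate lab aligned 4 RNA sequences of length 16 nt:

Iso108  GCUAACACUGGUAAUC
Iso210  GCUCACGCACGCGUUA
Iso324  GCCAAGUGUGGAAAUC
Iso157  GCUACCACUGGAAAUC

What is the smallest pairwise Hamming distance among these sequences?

2

Pairwise Hamming distances:
  Iso108 vs Iso210: 8
  Iso108 vs Iso324: 5
  Iso108 vs Iso157: 2
  Iso210 vs Iso324: 11
  Iso210 vs Iso157: 9
  Iso324 vs Iso157: 5
The smallest is 2, between Iso108 and Iso157.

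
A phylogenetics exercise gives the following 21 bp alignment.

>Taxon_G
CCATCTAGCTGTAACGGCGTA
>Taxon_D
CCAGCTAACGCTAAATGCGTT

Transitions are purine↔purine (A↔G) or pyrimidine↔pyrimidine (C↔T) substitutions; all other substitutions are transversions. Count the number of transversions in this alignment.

6

Mismatches occur at site 4 (T↔G, transversion), site 8 (G↔A, transition), site 10 (T↔G, transversion), site 11 (G↔C, transversion), site 15 (C↔A, transversion), site 16 (G↔T, transversion), site 21 (A↔T, transversion).
Of the 7 differences, 1 transition and 6 transversions, so the answer is 6.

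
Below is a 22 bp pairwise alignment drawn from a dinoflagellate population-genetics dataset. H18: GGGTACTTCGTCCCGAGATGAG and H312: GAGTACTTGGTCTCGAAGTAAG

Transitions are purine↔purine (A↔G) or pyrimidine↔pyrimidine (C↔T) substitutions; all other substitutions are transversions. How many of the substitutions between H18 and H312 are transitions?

The sequences differ at positions 2 (G/A, transition), 9 (C/G, transversion), 13 (C/T, transition), 17 (G/A, transition), 18 (A/G, transition), 20 (G/A, transition).
Of the 6 differences, 5 transitions and 1 transversion, so the answer is 5.

5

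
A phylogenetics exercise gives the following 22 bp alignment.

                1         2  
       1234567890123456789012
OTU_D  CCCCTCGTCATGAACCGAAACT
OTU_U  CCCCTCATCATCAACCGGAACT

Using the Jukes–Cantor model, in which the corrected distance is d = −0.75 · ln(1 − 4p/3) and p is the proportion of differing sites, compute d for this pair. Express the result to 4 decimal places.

Differing sites — 7:G/A; 12:G/C; 18:A/G.
p = 3/22 = 0.136364.
d = −0.75 · ln(1 − (4/3)·0.136364) = −0.75 · ln(0.818181) = −0.75 · (-0.200672) = 0.1505.

0.1505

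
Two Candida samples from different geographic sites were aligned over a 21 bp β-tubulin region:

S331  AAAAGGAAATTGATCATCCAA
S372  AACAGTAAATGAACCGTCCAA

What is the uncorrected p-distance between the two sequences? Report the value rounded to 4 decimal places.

Mismatches occur at site 3 (A→C), site 6 (G→T), site 11 (T→G), site 12 (G→A), site 14 (T→C), site 16 (A→G).
There are 6 differences over 21 sites, so p = 6/21 = 0.2857.

0.2857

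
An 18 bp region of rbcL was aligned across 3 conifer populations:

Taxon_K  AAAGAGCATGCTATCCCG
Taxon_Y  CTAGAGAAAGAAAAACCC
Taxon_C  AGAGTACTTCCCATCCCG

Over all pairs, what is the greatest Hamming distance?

13

Pairwise Hamming distances:
  Taxon_K vs Taxon_Y: 9
  Taxon_K vs Taxon_C: 6
  Taxon_Y vs Taxon_C: 13
The largest is 13, between Taxon_Y and Taxon_C.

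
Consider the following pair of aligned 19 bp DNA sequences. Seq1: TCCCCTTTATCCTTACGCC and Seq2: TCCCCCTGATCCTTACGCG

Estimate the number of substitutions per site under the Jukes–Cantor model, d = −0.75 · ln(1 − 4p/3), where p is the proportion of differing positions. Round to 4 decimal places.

0.1773

Differing sites — 6:T/C; 8:T/G; 19:C/G.
p = 3/19 = 0.157895.
d = −0.75 · ln(1 − (4/3)·0.157895) = −0.75 · ln(0.789473) = −0.75 · (-0.236390) = 0.1773.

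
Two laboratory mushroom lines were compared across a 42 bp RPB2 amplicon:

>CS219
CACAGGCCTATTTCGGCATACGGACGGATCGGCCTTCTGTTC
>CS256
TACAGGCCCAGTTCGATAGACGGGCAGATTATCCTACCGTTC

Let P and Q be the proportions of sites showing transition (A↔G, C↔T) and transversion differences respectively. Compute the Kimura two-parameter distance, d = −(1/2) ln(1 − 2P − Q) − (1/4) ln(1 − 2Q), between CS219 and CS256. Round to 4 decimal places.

The sequences differ at positions 1 (C/T, transition), 9 (T/C, transition), 11 (T/G, transversion), 16 (G/A, transition), 17 (C/T, transition), 19 (T/G, transversion), 24 (A/G, transition), 26 (G/A, transition), 30 (C/T, transition), 31 (G/A, transition), 32 (G/T, transversion), 36 (T/A, transversion), 38 (T/C, transition).
Of the 13 differences, 9 transitions and 4 transversions over 42 sites: P = 9/42 = 0.214286, Q = 4/42 = 0.095238.
d = −0.5·ln(0.476190) − 0.25·ln(0.809524) = −0.5·(-0.741938) − 0.25·(-0.211309) = 0.4238.

0.4238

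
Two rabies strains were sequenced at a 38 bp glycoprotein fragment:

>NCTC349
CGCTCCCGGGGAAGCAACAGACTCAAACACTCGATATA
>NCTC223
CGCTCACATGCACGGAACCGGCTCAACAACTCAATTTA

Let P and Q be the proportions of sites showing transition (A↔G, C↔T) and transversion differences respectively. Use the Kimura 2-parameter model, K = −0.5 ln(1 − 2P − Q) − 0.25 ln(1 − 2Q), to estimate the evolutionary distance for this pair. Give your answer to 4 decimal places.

Differing sites — 6:C/A (Tv); 8:G/A (Ti); 9:G/T (Tv); 11:G/C (Tv); 13:A/C (Tv); 15:C/G (Tv); 19:A/C (Tv); 21:A/G (Ti); 27:A/C (Tv); 28:C/A (Tv); 33:G/A (Ti); 36:A/T (Tv).
Of the 12 differences, 3 transitions and 9 transversions over 38 sites: P = 3/38 = 0.078947, Q = 9/38 = 0.236842.
d = −0.5·ln(0.605264) − 0.25·ln(0.526316) = −0.5·(-0.502091) − 0.25·(-0.641853) = 0.4115.

0.4115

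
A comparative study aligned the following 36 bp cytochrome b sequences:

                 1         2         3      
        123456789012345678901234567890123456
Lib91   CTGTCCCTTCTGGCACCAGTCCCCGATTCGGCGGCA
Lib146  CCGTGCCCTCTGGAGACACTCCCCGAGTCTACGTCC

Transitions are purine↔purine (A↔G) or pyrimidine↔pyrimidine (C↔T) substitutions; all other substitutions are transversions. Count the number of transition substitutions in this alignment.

4

The sequences differ at positions 2 (T/C, transition), 5 (C/G, transversion), 8 (T/C, transition), 14 (C/A, transversion), 15 (A/G, transition), 16 (C/A, transversion), 19 (G/C, transversion), 27 (T/G, transversion), 30 (G/T, transversion), 31 (G/A, transition), 34 (G/T, transversion), 36 (A/C, transversion).
Of the 12 differences, 4 transitions and 8 transversions, so the answer is 4.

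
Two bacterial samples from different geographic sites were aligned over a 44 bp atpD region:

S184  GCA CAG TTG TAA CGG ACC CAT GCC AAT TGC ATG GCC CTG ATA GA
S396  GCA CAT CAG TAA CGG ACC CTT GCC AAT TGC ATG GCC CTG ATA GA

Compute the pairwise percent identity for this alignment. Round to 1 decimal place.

Differing sites — 6:G/T; 7:T/C; 8:T/A; 20:A/T.
40 of the 44 sites match, so the percent identity is 40/44 × 100 = 90.9%.

90.9%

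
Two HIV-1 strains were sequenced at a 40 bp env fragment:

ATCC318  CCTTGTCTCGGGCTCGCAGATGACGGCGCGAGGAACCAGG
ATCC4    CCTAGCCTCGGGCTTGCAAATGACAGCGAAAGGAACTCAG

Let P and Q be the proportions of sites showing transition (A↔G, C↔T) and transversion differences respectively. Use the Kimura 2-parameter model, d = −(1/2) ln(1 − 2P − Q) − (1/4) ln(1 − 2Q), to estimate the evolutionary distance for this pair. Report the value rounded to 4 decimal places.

Mismatches occur at site 4 (T→A, transversion), site 6 (T→C, transition), site 15 (C→T, transition), site 19 (G→A, transition), site 25 (G→A, transition), site 29 (C→A, transversion), site 30 (G→A, transition), site 37 (C→T, transition), site 38 (A→C, transversion), site 39 (G→A, transition).
Of the 10 differences, 7 transitions and 3 transversions over 40 sites: P = 7/40 = 0.175000, Q = 3/40 = 0.075000.
d = −0.5·ln(0.575000) − 0.25·ln(0.850000) = −0.5·(-0.553385) − 0.25·(-0.162519) = 0.3173.

0.3173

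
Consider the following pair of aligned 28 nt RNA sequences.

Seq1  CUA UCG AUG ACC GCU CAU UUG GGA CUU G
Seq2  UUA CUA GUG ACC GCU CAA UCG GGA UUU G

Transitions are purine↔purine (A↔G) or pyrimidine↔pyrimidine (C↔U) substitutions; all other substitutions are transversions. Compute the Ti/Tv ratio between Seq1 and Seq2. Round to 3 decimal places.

7.000

The sequences differ at positions 1 (C/U, transition), 4 (U/C, transition), 5 (C/U, transition), 6 (G/A, transition), 7 (A/G, transition), 18 (U/A, transversion), 20 (U/C, transition), 25 (C/U, transition).
Of the 8 differences, 7 transitions and 1 transversion, so Ti/Tv = 7/1 = 7.000.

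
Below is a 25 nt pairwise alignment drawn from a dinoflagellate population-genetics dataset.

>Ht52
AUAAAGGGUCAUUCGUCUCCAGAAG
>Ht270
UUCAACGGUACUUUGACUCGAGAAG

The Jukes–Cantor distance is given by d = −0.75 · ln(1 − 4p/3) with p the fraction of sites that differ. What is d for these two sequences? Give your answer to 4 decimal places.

Differing sites — 1:A/U; 3:A/C; 6:G/C; 10:C/A; 11:A/C; 14:C/U; 16:U/A; 20:C/G.
p = 8/25 = 0.320000.
d = −0.75 · ln(1 − (4/3)·0.320000) = −0.75 · ln(0.573333) = −0.75 · (-0.556289) = 0.4172.

0.4172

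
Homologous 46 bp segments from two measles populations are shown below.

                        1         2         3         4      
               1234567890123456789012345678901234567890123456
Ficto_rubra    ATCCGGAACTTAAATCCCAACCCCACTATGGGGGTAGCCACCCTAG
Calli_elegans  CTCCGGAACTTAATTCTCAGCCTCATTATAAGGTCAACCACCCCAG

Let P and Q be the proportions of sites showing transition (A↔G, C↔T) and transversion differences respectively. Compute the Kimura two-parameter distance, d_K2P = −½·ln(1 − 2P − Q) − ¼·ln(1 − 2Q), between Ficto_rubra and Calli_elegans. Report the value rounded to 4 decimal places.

The sequences differ at positions 1 (A/C, transversion), 14 (A/T, transversion), 17 (C/T, transition), 20 (A/G, transition), 23 (C/T, transition), 26 (C/T, transition), 30 (G/A, transition), 31 (G/A, transition), 34 (G/T, transversion), 35 (T/C, transition), 37 (G/A, transition), 44 (T/C, transition).
Of the 12 differences, 9 transitions and 3 transversions over 46 sites: P = 9/46 = 0.195652, Q = 3/46 = 0.065217.
d = −0.5·ln(0.543479) − 0.25·ln(0.869566) = −0.5·(-0.609764) − 0.25·(-0.139761) = 0.3398.

0.3398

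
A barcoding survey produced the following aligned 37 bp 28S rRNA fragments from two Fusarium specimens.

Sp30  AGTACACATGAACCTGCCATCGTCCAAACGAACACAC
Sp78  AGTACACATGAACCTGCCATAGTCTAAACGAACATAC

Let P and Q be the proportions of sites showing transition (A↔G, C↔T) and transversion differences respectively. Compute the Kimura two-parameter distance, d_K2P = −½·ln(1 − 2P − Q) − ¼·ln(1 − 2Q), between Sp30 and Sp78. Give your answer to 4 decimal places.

The sequences differ at positions 21 (C/A, transversion), 25 (C/T, transition), 35 (C/T, transition).
Of the 3 differences, 2 transitions and 1 transversion over 37 sites: P = 2/37 = 0.054054, Q = 1/37 = 0.027027.
d = −0.5·ln(0.864865) − 0.25·ln(0.945946) = −0.5·(-0.145182) − 0.25·(-0.055570) = 0.0865.

0.0865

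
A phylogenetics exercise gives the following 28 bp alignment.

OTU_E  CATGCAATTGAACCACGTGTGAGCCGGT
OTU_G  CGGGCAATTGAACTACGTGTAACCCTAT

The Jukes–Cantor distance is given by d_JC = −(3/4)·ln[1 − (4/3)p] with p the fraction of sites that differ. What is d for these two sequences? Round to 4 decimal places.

Differing sites — 2:A/G; 3:T/G; 14:C/T; 21:G/A; 23:G/C; 26:G/T; 27:G/A.
p = 7/28 = 0.250000.
d = −0.75 · ln(1 − (4/3)·0.250000) = −0.75 · ln(0.666667) = −0.75 · (-0.405465) = 0.3041.

0.3041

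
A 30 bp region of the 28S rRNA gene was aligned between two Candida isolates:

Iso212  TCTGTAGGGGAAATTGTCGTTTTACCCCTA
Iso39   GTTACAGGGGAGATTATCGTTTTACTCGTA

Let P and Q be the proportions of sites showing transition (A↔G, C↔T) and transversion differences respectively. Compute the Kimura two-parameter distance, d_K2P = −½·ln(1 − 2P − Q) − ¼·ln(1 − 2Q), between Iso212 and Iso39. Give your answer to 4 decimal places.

The sequences differ at positions 1 (T/G, transversion), 2 (C/T, transition), 4 (G/A, transition), 5 (T/C, transition), 12 (A/G, transition), 16 (G/A, transition), 26 (C/T, transition), 28 (C/G, transversion).
Of the 8 differences, 6 transitions and 2 transversions over 30 sites: P = 6/30 = 0.200000, Q = 2/30 = 0.066667.
d = −0.5·ln(0.533333) − 0.25·ln(0.866666) = −0.5·(-0.628609) − 0.25·(-0.143102) = 0.3501.

0.3501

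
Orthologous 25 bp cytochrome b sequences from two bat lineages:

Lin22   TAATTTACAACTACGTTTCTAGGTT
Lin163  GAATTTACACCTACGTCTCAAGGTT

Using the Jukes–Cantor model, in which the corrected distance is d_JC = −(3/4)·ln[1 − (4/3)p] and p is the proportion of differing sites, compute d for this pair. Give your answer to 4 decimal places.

Differing sites — 1:T/G; 10:A/C; 17:T/C; 20:T/A.
p = 4/25 = 0.160000.
d = −0.75 · ln(1 − (4/3)·0.160000) = −0.75 · ln(0.786667) = −0.75 · (-0.239950) = 0.1800.

0.1800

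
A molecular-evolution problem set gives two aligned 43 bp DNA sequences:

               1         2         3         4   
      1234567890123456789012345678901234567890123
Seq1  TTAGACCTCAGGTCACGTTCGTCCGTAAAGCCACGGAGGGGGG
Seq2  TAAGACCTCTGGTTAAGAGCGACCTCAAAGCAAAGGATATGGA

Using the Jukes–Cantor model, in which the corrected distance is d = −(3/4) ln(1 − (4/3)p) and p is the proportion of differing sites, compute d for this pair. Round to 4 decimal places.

The sequences differ at positions 2 (T/A), 10 (A/T), 14 (C/T), 16 (C/A), 18 (T/A), 19 (T/G), 22 (T/A), 25 (G/T), 26 (T/C), 32 (C/A), 34 (C/A), 38 (G/T), 39 (G/A), 40 (G/T), 43 (G/A).
p = 15/43 = 0.348837.
d = −0.75 · ln(1 − (4/3)·0.348837) = −0.75 · ln(0.534884) = −0.75 · (-0.625705) = 0.4693.

0.4693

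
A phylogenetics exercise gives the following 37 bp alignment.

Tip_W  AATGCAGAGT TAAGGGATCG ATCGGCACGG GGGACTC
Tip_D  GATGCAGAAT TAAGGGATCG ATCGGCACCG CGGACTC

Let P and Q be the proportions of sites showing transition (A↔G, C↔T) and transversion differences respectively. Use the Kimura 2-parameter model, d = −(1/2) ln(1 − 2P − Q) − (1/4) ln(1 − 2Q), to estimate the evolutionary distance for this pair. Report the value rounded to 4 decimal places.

0.1171

The sequences differ at positions 1 (A/G, transition), 9 (G/A, transition), 29 (G/C, transversion), 31 (G/C, transversion).
Of the 4 differences, 2 transitions and 2 transversions over 37 sites: P = 2/37 = 0.054054, Q = 2/37 = 0.054054.
d = −0.5·ln(0.837838) − 0.25·ln(0.891892) = −0.5·(-0.176931) − 0.25·(-0.114410) = 0.1171.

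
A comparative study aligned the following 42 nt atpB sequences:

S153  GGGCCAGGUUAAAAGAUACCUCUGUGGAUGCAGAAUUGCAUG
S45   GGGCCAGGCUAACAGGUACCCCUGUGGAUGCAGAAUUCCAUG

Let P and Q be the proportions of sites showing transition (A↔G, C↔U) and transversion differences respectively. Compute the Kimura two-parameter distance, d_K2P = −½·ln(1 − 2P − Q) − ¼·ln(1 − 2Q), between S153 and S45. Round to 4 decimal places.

The sequences differ at positions 9 (U/C, transition), 13 (A/C, transversion), 16 (A/G, transition), 21 (U/C, transition), 38 (G/C, transversion).
Of the 5 differences, 3 transitions and 2 transversions over 42 sites: P = 3/42 = 0.071429, Q = 2/42 = 0.047619.
d = −0.5·ln(0.809523) − 0.25·ln(0.904762) = −0.5·(-0.211310) − 0.25·(-0.100083) = 0.1307.

0.1307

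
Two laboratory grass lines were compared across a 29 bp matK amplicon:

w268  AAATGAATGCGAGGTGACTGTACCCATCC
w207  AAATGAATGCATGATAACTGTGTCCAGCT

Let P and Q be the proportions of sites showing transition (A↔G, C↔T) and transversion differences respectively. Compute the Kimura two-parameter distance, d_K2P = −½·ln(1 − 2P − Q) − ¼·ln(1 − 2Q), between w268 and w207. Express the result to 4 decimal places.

0.3667

Mismatches occur at site 11 (G→A, transition), site 12 (A→T, transversion), site 14 (G→A, transition), site 16 (G→A, transition), site 22 (A→G, transition), site 23 (C→T, transition), site 27 (T→G, transversion), site 29 (C→T, transition).
Of the 8 differences, 6 transitions and 2 transversions over 29 sites: P = 6/29 = 0.206897, Q = 2/29 = 0.068966.
d = −0.5·ln(0.517240) − 0.25·ln(0.862068) = −0.5·(-0.659248) − 0.25·(-0.148421) = 0.3667.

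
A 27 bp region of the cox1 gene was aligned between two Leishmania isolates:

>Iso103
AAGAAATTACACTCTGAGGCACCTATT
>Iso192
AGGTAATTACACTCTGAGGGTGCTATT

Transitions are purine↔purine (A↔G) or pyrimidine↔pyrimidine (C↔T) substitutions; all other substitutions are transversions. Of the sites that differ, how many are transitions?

Differing sites — 2:A/G (Ti); 4:A/T (Tv); 20:C/G (Tv); 21:A/T (Tv); 22:C/G (Tv).
Of the 5 differences, 1 transition and 4 transversions, so the answer is 1.

1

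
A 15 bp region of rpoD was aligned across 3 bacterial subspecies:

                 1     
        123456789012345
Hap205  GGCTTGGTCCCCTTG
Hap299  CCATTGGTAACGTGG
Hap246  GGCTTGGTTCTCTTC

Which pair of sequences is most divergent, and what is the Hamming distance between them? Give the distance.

Pairwise Hamming distances:
  Hap205 vs Hap299: 7
  Hap205 vs Hap246: 3
  Hap299 vs Hap246: 9
The largest is 9, between Hap299 and Hap246.

9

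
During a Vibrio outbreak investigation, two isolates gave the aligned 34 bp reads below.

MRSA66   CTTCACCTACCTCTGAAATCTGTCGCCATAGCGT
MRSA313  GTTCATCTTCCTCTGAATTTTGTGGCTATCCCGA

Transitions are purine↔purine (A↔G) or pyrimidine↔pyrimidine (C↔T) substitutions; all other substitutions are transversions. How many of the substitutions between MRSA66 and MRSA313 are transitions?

Differing sites — 1:C/G (Tv); 6:C/T (Ti); 9:A/T (Tv); 18:A/T (Tv); 20:C/T (Ti); 24:C/G (Tv); 27:C/T (Ti); 30:A/C (Tv); 31:G/C (Tv); 34:T/A (Tv).
Of the 10 differences, 3 transitions and 7 transversions, so the answer is 3.

3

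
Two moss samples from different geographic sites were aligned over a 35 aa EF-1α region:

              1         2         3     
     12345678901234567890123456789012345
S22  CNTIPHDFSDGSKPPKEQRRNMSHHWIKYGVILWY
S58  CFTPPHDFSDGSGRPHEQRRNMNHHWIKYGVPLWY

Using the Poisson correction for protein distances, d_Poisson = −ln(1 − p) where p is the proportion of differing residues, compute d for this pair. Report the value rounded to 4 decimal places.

Mismatches occur at site 2 (N→F), site 4 (I→P), site 13 (K→G), site 14 (P→R), site 16 (K→H), site 23 (S→N), site 32 (I→P).
p = 7/35 = 0.200000.
d = −ln(1 − 0.200000) = −ln(0.800000) = 0.2231.

0.2231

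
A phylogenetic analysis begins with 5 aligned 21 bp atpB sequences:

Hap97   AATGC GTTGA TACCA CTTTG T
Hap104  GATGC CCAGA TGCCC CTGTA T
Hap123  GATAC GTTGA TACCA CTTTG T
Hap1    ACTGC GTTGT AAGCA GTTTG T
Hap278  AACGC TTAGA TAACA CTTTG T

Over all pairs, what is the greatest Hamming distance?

Pairwise Hamming distances:
  Hap97 vs Hap104: 8
  Hap97 vs Hap123: 2
  Hap97 vs Hap1: 5
  Hap97 vs Hap278: 4
  Hap104 vs Hap123: 8
  Hap104 vs Hap1: 13
  Hap104 vs Hap278: 9
  Hap123 vs Hap1: 7
  Hap123 vs Hap278: 6
  Hap1 vs Hap278: 8
The largest is 13, between Hap104 and Hap1.

13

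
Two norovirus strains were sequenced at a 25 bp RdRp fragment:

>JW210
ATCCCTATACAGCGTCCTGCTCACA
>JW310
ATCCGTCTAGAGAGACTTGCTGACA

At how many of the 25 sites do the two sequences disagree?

Mismatches occur at site 5 (C/G), site 7 (A/C), site 10 (C/G), site 13 (C/A), site 15 (T/A), site 17 (C/T), site 22 (C/G).
That gives 7 mismatches out of 25 aligned sites, so the Hamming distance is 7.

7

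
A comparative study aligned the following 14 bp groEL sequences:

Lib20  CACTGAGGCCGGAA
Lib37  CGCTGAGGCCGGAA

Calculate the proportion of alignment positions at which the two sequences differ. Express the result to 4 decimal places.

A single mismatch occurs at site 2 (A/G).
There are 1 differences over 14 sites, so p = 1/14 = 0.0714.

0.0714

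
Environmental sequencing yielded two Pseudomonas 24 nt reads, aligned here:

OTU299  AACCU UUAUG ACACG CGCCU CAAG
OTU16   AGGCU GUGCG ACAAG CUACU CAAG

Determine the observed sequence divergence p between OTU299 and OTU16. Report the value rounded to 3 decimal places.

0.333

The sequences differ at positions 2 (A/G), 3 (C/G), 6 (U/G), 8 (A/G), 9 (U/C), 14 (C/A), 17 (G/U), 18 (C/A).
There are 8 differences over 24 sites, so p = 8/24 = 0.333.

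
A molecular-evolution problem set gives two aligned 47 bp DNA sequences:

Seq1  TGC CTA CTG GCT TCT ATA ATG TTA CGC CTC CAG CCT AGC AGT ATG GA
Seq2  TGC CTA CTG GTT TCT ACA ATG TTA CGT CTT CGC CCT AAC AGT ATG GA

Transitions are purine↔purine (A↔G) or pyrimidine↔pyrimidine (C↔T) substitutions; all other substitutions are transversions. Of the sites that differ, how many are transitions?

6

Differing sites — 11:C/T (Ti); 17:T/C (Ti); 27:C/T (Ti); 30:C/T (Ti); 32:A/G (Ti); 33:G/C (Tv); 38:G/A (Ti).
Of the 7 differences, 6 transitions and 1 transversion, so the answer is 6.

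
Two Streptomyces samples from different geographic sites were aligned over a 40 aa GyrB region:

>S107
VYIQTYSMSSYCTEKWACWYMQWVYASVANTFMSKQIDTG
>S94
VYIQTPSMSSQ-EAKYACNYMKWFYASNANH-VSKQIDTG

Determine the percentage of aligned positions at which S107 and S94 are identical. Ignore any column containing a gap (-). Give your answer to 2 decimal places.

71.05%

Excluding the 2 gap columns leaves 38 comparable sites.
The sequences differ at positions 6 (Y/P), 11 (Y/Q), 13 (T/E), 14 (E/A), 16 (W/Y), 19 (W/N), 22 (Q/K), 24 (V/F), 28 (V/N), 31 (T/H), 33 (M/V).
27 of the 38 comparable sites match, so the percent identity is 27/38 × 100 = 71.05%.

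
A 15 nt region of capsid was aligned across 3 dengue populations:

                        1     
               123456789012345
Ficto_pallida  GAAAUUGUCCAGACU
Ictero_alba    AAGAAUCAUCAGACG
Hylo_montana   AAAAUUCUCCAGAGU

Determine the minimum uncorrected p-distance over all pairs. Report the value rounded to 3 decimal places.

Pairwise Hamming distances:
  Ficto_pallida vs Ictero_alba: 7
  Ficto_pallida vs Hylo_montana: 3
  Ictero_alba vs Hylo_montana: 6
The smallest is 3 mismatches, between Ficto_pallida and Hylo_montana; p = 3/15 = 0.200.

0.200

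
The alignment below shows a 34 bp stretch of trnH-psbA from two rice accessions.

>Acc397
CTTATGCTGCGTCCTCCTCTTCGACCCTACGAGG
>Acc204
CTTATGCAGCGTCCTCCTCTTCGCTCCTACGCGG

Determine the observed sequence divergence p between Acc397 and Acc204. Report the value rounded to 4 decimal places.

0.1176

Mismatches occur at site 8 (T↔A), site 24 (A↔C), site 25 (C↔T), site 32 (A↔C).
There are 4 differences over 34 sites, so p = 4/34 = 0.1176.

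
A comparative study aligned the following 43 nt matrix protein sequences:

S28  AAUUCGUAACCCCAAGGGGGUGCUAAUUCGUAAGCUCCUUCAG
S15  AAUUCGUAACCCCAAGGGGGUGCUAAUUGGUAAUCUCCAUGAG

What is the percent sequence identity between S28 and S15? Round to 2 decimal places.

Differing sites — 29:C/G; 34:G/U; 39:U/A; 41:C/G.
39 of the 43 sites match, so the percent identity is 39/43 × 100 = 90.70%.

90.70%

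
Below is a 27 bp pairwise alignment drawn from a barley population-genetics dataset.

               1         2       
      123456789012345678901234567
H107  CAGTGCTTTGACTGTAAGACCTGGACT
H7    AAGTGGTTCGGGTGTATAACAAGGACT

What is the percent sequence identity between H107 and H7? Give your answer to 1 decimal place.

66.7%

Differing sites — 1:C/A; 6:C/G; 9:T/C; 11:A/G; 12:C/G; 17:A/T; 18:G/A; 21:C/A; 22:T/A.
18 of the 27 sites match, so the percent identity is 18/27 × 100 = 66.7%.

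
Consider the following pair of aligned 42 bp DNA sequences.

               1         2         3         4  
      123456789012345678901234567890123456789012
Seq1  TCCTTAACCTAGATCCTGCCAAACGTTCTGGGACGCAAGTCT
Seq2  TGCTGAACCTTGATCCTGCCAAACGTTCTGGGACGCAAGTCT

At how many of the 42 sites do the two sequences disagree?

3

Mismatches occur at site 2 (C/G), site 5 (T/G), site 11 (A/T).
That gives 3 mismatches out of 42 aligned sites, so the Hamming distance is 3.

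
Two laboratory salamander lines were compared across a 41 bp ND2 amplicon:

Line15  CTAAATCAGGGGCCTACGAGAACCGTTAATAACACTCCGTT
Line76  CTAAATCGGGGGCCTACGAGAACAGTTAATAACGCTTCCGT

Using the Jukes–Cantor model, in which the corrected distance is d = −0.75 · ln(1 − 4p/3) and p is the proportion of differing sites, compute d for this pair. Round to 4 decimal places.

0.1628

The sequences differ at positions 8 (A/G), 24 (C/A), 34 (A/G), 37 (C/T), 39 (G/C), 40 (T/G).
p = 6/41 = 0.146341.
d = −0.75 · ln(1 − (4/3)·0.146341) = −0.75 · ln(0.804879) = −0.75 · (-0.217063) = 0.1628.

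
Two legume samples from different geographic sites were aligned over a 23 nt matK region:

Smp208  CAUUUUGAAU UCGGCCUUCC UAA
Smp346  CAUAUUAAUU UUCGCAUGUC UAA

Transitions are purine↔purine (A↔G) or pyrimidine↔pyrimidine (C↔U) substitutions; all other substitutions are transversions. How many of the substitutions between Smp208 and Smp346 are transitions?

Differing sites — 4:U/A (Tv); 7:G/A (Ti); 9:A/U (Tv); 12:C/U (Ti); 13:G/C (Tv); 16:C/A (Tv); 18:U/G (Tv); 19:C/U (Ti).
Of the 8 differences, 3 transitions and 5 transversions, so the answer is 3.

3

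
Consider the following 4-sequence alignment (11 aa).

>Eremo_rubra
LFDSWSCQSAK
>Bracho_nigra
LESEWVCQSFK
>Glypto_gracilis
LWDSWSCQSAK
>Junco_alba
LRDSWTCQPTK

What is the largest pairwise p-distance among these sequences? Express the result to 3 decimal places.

Pairwise Hamming distances:
  Eremo_rubra vs Bracho_nigra: 5
  Eremo_rubra vs Glypto_gracilis: 1
  Eremo_rubra vs Junco_alba: 4
  Bracho_nigra vs Glypto_gracilis: 5
  Bracho_nigra vs Junco_alba: 6
  Glypto_gracilis vs Junco_alba: 4
The largest is 6 mismatches, between Bracho_nigra and Junco_alba; p = 6/11 = 0.545.

0.545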